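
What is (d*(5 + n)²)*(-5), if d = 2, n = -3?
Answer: -40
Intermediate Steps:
(d*(5 + n)²)*(-5) = (2*(5 - 3)²)*(-5) = (2*2²)*(-5) = (2*4)*(-5) = 8*(-5) = -40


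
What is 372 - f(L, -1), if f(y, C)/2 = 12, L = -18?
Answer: 348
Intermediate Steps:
f(y, C) = 24 (f(y, C) = 2*12 = 24)
372 - f(L, -1) = 372 - 1*24 = 372 - 24 = 348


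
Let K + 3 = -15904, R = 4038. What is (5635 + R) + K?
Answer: -6234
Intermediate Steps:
K = -15907 (K = -3 - 15904 = -15907)
(5635 + R) + K = (5635 + 4038) - 15907 = 9673 - 15907 = -6234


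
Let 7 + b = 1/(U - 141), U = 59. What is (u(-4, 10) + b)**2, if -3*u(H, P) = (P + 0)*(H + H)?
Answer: 23377225/60516 ≈ 386.30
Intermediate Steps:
u(H, P) = -2*H*P/3 (u(H, P) = -(P + 0)*(H + H)/3 = -P*2*H/3 = -2*H*P/3)
b = -575/82 (b = -7 + 1/(59 - 141) = -7 + 1/(-82) = -7 - 1/82 = -575/82 ≈ -7.0122)
(u(-4, 10) + b)**2 = (-2/3*(-4)*10 - 575/82)**2 = (80/3 - 575/82)**2 = (4835/246)**2 = 23377225/60516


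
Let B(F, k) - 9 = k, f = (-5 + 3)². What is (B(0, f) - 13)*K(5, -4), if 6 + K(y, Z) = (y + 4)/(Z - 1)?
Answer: 0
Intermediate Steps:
f = 4 (f = (-2)² = 4)
B(F, k) = 9 + k
K(y, Z) = -6 + (4 + y)/(-1 + Z) (K(y, Z) = -6 + (y + 4)/(Z - 1) = -6 + (4 + y)/(-1 + Z))
(B(0, f) - 13)*K(5, -4) = ((9 + 4) - 13)*((10 + 5 - 6*(-4))/(-1 - 4)) = (13 - 13)*((10 + 5 + 24)/(-5)) = 0*(-⅕*39) = 0*(-39/5) = 0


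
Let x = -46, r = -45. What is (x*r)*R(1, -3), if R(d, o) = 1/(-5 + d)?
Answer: -1035/2 ≈ -517.50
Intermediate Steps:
(x*r)*R(1, -3) = (-46*(-45))/(-5 + 1) = 2070/(-4) = 2070*(-1/4) = -1035/2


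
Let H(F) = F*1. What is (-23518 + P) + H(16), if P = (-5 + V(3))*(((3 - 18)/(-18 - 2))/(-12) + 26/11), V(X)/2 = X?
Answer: -4135947/176 ≈ -23500.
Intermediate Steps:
H(F) = F
V(X) = 2*X
P = 405/176 (P = (-5 + 2*3)*(((3 - 18)/(-18 - 2))/(-12) + 26/11) = (-5 + 6)*(-15/(-20)*(-1/12) + 26*(1/11)) = 1*(-15*(-1/20)*(-1/12) + 26/11) = 1*((3/4)*(-1/12) + 26/11) = 1*(-1/16 + 26/11) = 1*(405/176) = 405/176 ≈ 2.3011)
(-23518 + P) + H(16) = (-23518 + 405/176) + 16 = -4138763/176 + 16 = -4135947/176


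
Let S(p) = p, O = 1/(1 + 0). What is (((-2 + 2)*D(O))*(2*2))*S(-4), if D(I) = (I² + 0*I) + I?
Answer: 0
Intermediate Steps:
O = 1 (O = 1/1 = 1)
D(I) = I + I² (D(I) = (I² + 0) + I = I² + I = I + I²)
(((-2 + 2)*D(O))*(2*2))*S(-4) = (((-2 + 2)*(1*(1 + 1)))*(2*2))*(-4) = ((0*(1*2))*4)*(-4) = ((0*2)*4)*(-4) = (0*4)*(-4) = 0*(-4) = 0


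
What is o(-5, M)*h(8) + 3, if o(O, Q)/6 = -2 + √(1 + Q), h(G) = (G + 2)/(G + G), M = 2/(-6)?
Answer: -9/2 + 5*√6/4 ≈ -1.4381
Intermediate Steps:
M = -⅓ (M = 2*(-⅙) = -⅓ ≈ -0.33333)
h(G) = (2 + G)/(2*G) (h(G) = (2 + G)/((2*G)) = (2 + G)*(1/(2*G)) = (2 + G)/(2*G))
o(O, Q) = -12 + 6*√(1 + Q) (o(O, Q) = 6*(-2 + √(1 + Q)) = -12 + 6*√(1 + Q))
o(-5, M)*h(8) + 3 = (-12 + 6*√(1 - ⅓))*((½)*(2 + 8)/8) + 3 = (-12 + 6*√(⅔))*((½)*(⅛)*10) + 3 = (-12 + 6*(√6/3))*(5/8) + 3 = (-12 + 2*√6)*(5/8) + 3 = (-15/2 + 5*√6/4) + 3 = -9/2 + 5*√6/4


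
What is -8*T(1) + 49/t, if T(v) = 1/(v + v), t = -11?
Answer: -93/11 ≈ -8.4545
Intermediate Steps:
T(v) = 1/(2*v)
-8*T(1) + 49/t = -4/1 + 49/(-11) = -4 + 49*(-1/11) = -8*1/2 - 49/11 = -4 - 49/11 = -93/11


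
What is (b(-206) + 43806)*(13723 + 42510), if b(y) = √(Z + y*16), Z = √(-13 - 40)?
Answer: 2463342798 + 56233*√(-3296 + I*√53) ≈ 2.4633e+9 + 3.2284e+6*I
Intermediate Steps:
Z = I*√53 (Z = √(-53) = I*√53 ≈ 7.2801*I)
b(y) = √(16*y + I*√53) (b(y) = √(I*√53 + y*16) = √(I*√53 + 16*y) = √(16*y + I*√53))
(b(-206) + 43806)*(13723 + 42510) = (√(16*(-206) + I*√53) + 43806)*(13723 + 42510) = (√(-3296 + I*√53) + 43806)*56233 = (43806 + √(-3296 + I*√53))*56233 = 2463342798 + 56233*√(-3296 + I*√53)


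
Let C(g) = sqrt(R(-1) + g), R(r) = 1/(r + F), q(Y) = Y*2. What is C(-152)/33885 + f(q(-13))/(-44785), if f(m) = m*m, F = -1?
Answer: -4/265 + I*sqrt(610)/67770 ≈ -0.015094 + 0.00036444*I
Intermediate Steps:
q(Y) = 2*Y
f(m) = m**2
R(r) = 1/(-1 + r) (R(r) = 1/(r - 1) = 1/(-1 + r))
C(g) = sqrt(-1/2 + g) (C(g) = sqrt(1/(-1 - 1) + g) = sqrt(1/(-2) + g) = sqrt(-1/2 + g))
C(-152)/33885 + f(q(-13))/(-44785) = (sqrt(-2 + 4*(-152))/2)/33885 + (2*(-13))**2/(-44785) = (sqrt(-2 - 608)/2)*(1/33885) + (-26)**2*(-1/44785) = (sqrt(-610)/2)*(1/33885) + 676*(-1/44785) = ((I*sqrt(610))/2)*(1/33885) - 4/265 = (I*sqrt(610)/2)*(1/33885) - 4/265 = I*sqrt(610)/67770 - 4/265 = -4/265 + I*sqrt(610)/67770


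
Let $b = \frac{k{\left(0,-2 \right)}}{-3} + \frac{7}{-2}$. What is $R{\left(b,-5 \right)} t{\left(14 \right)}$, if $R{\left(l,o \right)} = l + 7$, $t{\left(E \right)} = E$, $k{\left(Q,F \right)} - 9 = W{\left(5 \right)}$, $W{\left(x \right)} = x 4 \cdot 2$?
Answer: $- \frac{539}{3} \approx -179.67$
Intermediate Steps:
$W{\left(x \right)} = 8 x$ ($W{\left(x \right)} = 4 x 2 = 8 x$)
$k{\left(Q,F \right)} = 49$ ($k{\left(Q,F \right)} = 9 + 8 \cdot 5 = 9 + 40 = 49$)
$b = - \frac{119}{6}$ ($b = \frac{49}{-3} + \frac{7}{-2} = 49 \left(- \frac{1}{3}\right) + 7 \left(- \frac{1}{2}\right) = - \frac{49}{3} - \frac{7}{2} = - \frac{119}{6} \approx -19.833$)
$R{\left(l,o \right)} = 7 + l$
$R{\left(b,-5 \right)} t{\left(14 \right)} = \left(7 - \frac{119}{6}\right) 14 = \left(- \frac{77}{6}\right) 14 = - \frac{539}{3}$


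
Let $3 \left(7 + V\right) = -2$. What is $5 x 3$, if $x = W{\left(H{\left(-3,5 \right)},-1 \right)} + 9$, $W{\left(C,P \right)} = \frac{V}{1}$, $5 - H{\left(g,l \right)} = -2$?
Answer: $20$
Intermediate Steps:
$V = - \frac{23}{3}$ ($V = -7 + \frac{1}{3} \left(-2\right) = -7 - \frac{2}{3} = - \frac{23}{3} \approx -7.6667$)
$H{\left(g,l \right)} = 7$ ($H{\left(g,l \right)} = 5 - -2 = 5 + 2 = 7$)
$W{\left(C,P \right)} = - \frac{23}{3}$ ($W{\left(C,P \right)} = - \frac{23}{3 \cdot 1} = \left(- \frac{23}{3}\right) 1 = - \frac{23}{3}$)
$x = \frac{4}{3}$ ($x = - \frac{23}{3} + 9 = \frac{4}{3} \approx 1.3333$)
$5 x 3 = 5 \cdot \frac{4}{3} \cdot 3 = \frac{20}{3} \cdot 3 = 20$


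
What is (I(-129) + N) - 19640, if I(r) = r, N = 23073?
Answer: 3304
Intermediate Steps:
(I(-129) + N) - 19640 = (-129 + 23073) - 19640 = 22944 - 19640 = 3304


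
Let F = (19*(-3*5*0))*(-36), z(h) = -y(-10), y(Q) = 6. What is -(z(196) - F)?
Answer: 6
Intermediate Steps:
z(h) = -6 (z(h) = -1*6 = -6)
F = 0 (F = (19*(-15*0))*(-36) = (19*0)*(-36) = 0*(-36) = 0)
-(z(196) - F) = -(-6 - 1*0) = -(-6 + 0) = -1*(-6) = 6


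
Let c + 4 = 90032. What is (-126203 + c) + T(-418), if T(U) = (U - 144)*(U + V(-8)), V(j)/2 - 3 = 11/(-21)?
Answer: 4115113/21 ≈ 1.9596e+5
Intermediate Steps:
c = 90028 (c = -4 + 90032 = 90028)
V(j) = 104/21 (V(j) = 6 + 2*(11/(-21)) = 6 + 2*(11*(-1/21)) = 6 + 2*(-11/21) = 6 - 22/21 = 104/21)
T(U) = (-144 + U)*(104/21 + U) (T(U) = (U - 144)*(U + 104/21) = (-144 + U)*(104/21 + U))
(-126203 + c) + T(-418) = (-126203 + 90028) + (-4992/7 + (-418)² - 2920/21*(-418)) = -36175 + (-4992/7 + 174724 + 1220560/21) = -36175 + 4874788/21 = 4115113/21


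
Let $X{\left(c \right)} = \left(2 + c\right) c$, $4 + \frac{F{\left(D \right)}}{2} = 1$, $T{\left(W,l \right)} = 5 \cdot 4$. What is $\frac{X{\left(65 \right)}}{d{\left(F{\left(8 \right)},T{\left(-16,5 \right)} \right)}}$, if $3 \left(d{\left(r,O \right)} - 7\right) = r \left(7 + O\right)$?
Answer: $- \frac{4355}{47} \approx -92.66$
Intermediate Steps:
$T{\left(W,l \right)} = 20$
$F{\left(D \right)} = -6$ ($F{\left(D \right)} = -8 + 2 \cdot 1 = -8 + 2 = -6$)
$d{\left(r,O \right)} = 7 + \frac{r \left(7 + O\right)}{3}$
$X{\left(c \right)} = c \left(2 + c\right)$
$\frac{X{\left(65 \right)}}{d{\left(F{\left(8 \right)},T{\left(-16,5 \right)} \right)}} = \frac{65 \left(2 + 65\right)}{7 + \frac{7}{3} \left(-6\right) + \frac{1}{3} \cdot 20 \left(-6\right)} = \frac{65 \cdot 67}{7 - 14 - 40} = \frac{4355}{-47} = 4355 \left(- \frac{1}{47}\right) = - \frac{4355}{47}$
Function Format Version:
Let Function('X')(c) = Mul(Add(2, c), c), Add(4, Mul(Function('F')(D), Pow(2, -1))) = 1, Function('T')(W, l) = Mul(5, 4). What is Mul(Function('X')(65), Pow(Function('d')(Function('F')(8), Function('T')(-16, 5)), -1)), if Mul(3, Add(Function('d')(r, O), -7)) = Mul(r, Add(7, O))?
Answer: Rational(-4355, 47) ≈ -92.660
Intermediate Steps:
Function('T')(W, l) = 20
Function('F')(D) = -6 (Function('F')(D) = Add(-8, Mul(2, 1)) = Add(-8, 2) = -6)
Function('d')(r, O) = Add(7, Mul(Rational(1, 3), r, Add(7, O))) (Function('d')(r, O) = Add(7, Mul(Rational(1, 3), Mul(r, Add(7, O)))) = Add(7, Mul(Rational(1, 3), r, Add(7, O))))
Function('X')(c) = Mul(c, Add(2, c))
Mul(Function('X')(65), Pow(Function('d')(Function('F')(8), Function('T')(-16, 5)), -1)) = Mul(Mul(65, Add(2, 65)), Pow(Add(7, Mul(Rational(7, 3), -6), Mul(Rational(1, 3), 20, -6)), -1)) = Mul(Mul(65, 67), Pow(Add(7, -14, -40), -1)) = Mul(4355, Pow(-47, -1)) = Mul(4355, Rational(-1, 47)) = Rational(-4355, 47)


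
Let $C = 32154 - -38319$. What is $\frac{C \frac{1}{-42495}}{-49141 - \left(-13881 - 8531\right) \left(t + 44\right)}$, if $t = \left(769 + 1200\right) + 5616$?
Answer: $- \frac{23491}{2421251879155} \approx -9.702 \cdot 10^{-9}$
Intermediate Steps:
$C = 70473$ ($C = 32154 + 38319 = 70473$)
$t = 7585$ ($t = 1969 + 5616 = 7585$)
$\frac{C \frac{1}{-42495}}{-49141 - \left(-13881 - 8531\right) \left(t + 44\right)} = \frac{70473 \frac{1}{-42495}}{-49141 - \left(-13881 - 8531\right) \left(7585 + 44\right)} = \frac{70473 \left(- \frac{1}{42495}\right)}{-49141 - \left(-22412\right) 7629} = - \frac{23491}{14165 \left(-49141 - -170981148\right)} = - \frac{23491}{14165 \left(-49141 + 170981148\right)} = - \frac{23491}{14165 \cdot 170932007} = \left(- \frac{23491}{14165}\right) \frac{1}{170932007} = - \frac{23491}{2421251879155}$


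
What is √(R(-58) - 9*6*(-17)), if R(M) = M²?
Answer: √4282 ≈ 65.437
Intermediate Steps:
√(R(-58) - 9*6*(-17)) = √((-58)² - 9*6*(-17)) = √(3364 - 54*(-17)) = √(3364 + 918) = √4282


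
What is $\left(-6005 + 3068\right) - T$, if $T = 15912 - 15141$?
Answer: $-3708$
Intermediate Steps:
$T = 771$
$\left(-6005 + 3068\right) - T = \left(-6005 + 3068\right) - 771 = -2937 - 771 = -3708$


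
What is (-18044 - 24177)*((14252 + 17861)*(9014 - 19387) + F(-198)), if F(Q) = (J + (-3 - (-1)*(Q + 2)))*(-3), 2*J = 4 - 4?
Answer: 14064133952992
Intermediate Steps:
J = 0 (J = (4 - 4)/2 = (1/2)*0 = 0)
F(Q) = 3 - 3*Q (F(Q) = (0 + (-3 - (-1)*(Q + 2)))*(-3) = (0 + (-3 - (-1)*(2 + Q)))*(-3) = (0 + (-3 - (-2 - Q)))*(-3) = (0 + (-3 + (2 + Q)))*(-3) = (0 + (-1 + Q))*(-3) = (-1 + Q)*(-3) = 3 - 3*Q)
(-18044 - 24177)*((14252 + 17861)*(9014 - 19387) + F(-198)) = (-18044 - 24177)*((14252 + 17861)*(9014 - 19387) + (3 - 3*(-198))) = -42221*(32113*(-10373) + (3 + 594)) = -42221*(-333108149 + 597) = -42221*(-333107552) = 14064133952992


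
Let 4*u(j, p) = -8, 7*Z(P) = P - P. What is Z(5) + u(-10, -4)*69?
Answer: -138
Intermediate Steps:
Z(P) = 0 (Z(P) = (P - P)/7 = (⅐)*0 = 0)
u(j, p) = -2 (u(j, p) = (¼)*(-8) = -2)
Z(5) + u(-10, -4)*69 = 0 - 2*69 = 0 - 138 = -138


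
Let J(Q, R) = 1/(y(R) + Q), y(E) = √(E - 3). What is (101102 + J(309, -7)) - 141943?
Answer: (-40841*√10 + 12619868*I)/(√10 - 309*I) ≈ -40841.0 - 3.314e-5*I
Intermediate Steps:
y(E) = √(-3 + E)
J(Q, R) = 1/(Q + √(-3 + R)) (J(Q, R) = 1/(√(-3 + R) + Q) = 1/(Q + √(-3 + R)))
(101102 + J(309, -7)) - 141943 = (101102 + 1/(309 + √(-3 - 7))) - 141943 = (101102 + 1/(309 + √(-10))) - 141943 = (101102 + 1/(309 + I*√10)) - 141943 = -40841 + 1/(309 + I*√10)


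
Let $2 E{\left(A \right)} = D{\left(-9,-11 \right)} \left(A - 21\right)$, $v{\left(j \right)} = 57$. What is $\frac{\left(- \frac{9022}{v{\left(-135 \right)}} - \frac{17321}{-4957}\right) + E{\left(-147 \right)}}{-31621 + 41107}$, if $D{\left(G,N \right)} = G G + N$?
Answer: $- \frac{1705122877}{2680259814} \approx -0.63618$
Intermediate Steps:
$D{\left(G,N \right)} = N + G^{2}$ ($D{\left(G,N \right)} = G^{2} + N = N + G^{2}$)
$E{\left(A \right)} = -735 + 35 A$ ($E{\left(A \right)} = \frac{\left(-11 + \left(-9\right)^{2}\right) \left(A - 21\right)}{2} = \frac{\left(-11 + 81\right) \left(-21 + A\right)}{2} = \frac{70 \left(-21 + A\right)}{2} = \frac{-1470 + 70 A}{2} = -735 + 35 A$)
$\frac{\left(- \frac{9022}{v{\left(-135 \right)}} - \frac{17321}{-4957}\right) + E{\left(-147 \right)}}{-31621 + 41107} = \frac{\left(- \frac{9022}{57} - \frac{17321}{-4957}\right) + \left(-735 + 35 \left(-147\right)\right)}{-31621 + 41107} = \frac{\left(\left(-9022\right) \frac{1}{57} - - \frac{17321}{4957}\right) - 5880}{9486} = \left(\left(- \frac{9022}{57} + \frac{17321}{4957}\right) - 5880\right) \frac{1}{9486} = \left(- \frac{43734757}{282549} - 5880\right) \frac{1}{9486} = \left(- \frac{1705122877}{282549}\right) \frac{1}{9486} = - \frac{1705122877}{2680259814}$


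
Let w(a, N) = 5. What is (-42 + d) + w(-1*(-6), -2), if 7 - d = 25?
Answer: -55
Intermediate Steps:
d = -18 (d = 7 - 1*25 = 7 - 25 = -18)
(-42 + d) + w(-1*(-6), -2) = (-42 - 18) + 5 = -60 + 5 = -55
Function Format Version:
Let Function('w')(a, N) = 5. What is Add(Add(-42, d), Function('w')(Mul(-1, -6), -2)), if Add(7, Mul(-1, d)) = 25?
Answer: -55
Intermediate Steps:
d = -18 (d = Add(7, Mul(-1, 25)) = Add(7, -25) = -18)
Add(Add(-42, d), Function('w')(Mul(-1, -6), -2)) = Add(Add(-42, -18), 5) = Add(-60, 5) = -55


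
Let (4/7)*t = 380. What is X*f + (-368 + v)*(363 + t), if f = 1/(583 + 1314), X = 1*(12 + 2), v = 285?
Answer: -23122802/271 ≈ -85324.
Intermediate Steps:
t = 665 (t = (7/4)*380 = 665)
X = 14 (X = 1*14 = 14)
f = 1/1897 ≈ 0.00052715
X*f + (-368 + v)*(363 + t) = 14*(1/1897) + (-368 + 285)*(363 + 665) = 2/271 - 83*1028 = 2/271 - 85324 = -23122802/271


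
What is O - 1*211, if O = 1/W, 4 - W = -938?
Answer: -198761/942 ≈ -211.00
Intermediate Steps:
W = 942 (W = 4 - 1*(-938) = 4 + 938 = 942)
O = 1/942 ≈ 0.0010616
O - 1*211 = 1/942 - 1*211 = 1/942 - 211 = -198761/942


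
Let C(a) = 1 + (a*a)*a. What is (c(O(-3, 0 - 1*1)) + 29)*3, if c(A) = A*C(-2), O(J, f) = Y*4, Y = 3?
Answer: -165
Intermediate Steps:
C(a) = 1 + a³ (C(a) = 1 + a²*a = 1 + a³)
O(J, f) = 12 (O(J, f) = 3*4 = 12)
c(A) = -7*A (c(A) = A*(1 + (-2)³) = A*(1 - 8) = A*(-7) = -7*A)
(c(O(-3, 0 - 1*1)) + 29)*3 = (-7*12 + 29)*3 = (-84 + 29)*3 = -55*3 = -165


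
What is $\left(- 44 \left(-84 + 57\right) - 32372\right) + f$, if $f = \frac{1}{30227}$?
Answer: $- \frac{942598767}{30227} \approx -31184.0$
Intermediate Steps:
$f = \frac{1}{30227} \approx 3.3083 \cdot 10^{-5}$
$\left(- 44 \left(-84 + 57\right) - 32372\right) + f = \left(- 44 \left(-84 + 57\right) - 32372\right) + \frac{1}{30227} = \left(\left(-44\right) \left(-27\right) - 32372\right) + \frac{1}{30227} = \left(1188 - 32372\right) + \frac{1}{30227} = -31184 + \frac{1}{30227} = - \frac{942598767}{30227}$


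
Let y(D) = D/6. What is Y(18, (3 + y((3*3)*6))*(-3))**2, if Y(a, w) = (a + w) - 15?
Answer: 1089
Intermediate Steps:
y(D) = D/6 (y(D) = D*(1/6) = D/6)
Y(a, w) = -15 + a + w
Y(18, (3 + y((3*3)*6))*(-3))**2 = (-15 + 18 + (3 + ((3*3)*6)/6)*(-3))**2 = (-15 + 18 + (3 + (9*6)/6)*(-3))**2 = (-15 + 18 + (3 + (1/6)*54)*(-3))**2 = (-15 + 18 + (3 + 9)*(-3))**2 = (-15 + 18 + 12*(-3))**2 = (-15 + 18 - 36)**2 = (-33)**2 = 1089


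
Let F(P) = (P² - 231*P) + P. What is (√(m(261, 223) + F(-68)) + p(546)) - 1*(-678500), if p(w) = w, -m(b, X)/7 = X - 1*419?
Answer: 679046 + 6*√601 ≈ 6.7919e+5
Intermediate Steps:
F(P) = P² - 230*P
m(b, X) = 2933 - 7*X (m(b, X) = -7*(X - 1*419) = -7*(X - 419) = -7*(-419 + X) = 2933 - 7*X)
(√(m(261, 223) + F(-68)) + p(546)) - 1*(-678500) = (√((2933 - 7*223) - 68*(-230 - 68)) + 546) - 1*(-678500) = (√((2933 - 1561) - 68*(-298)) + 546) + 678500 = (√(1372 + 20264) + 546) + 678500 = (√21636 + 546) + 678500 = (6*√601 + 546) + 678500 = (546 + 6*√601) + 678500 = 679046 + 6*√601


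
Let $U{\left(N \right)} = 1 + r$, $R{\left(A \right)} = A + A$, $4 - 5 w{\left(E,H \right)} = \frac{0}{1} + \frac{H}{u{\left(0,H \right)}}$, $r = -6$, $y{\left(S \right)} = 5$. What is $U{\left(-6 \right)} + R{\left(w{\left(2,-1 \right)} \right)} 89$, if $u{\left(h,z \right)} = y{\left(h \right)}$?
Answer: $\frac{3613}{25} \approx 144.52$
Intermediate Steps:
$u{\left(h,z \right)} = 5$
$w{\left(E,H \right)} = \frac{4}{5} - \frac{H}{25}$ ($w{\left(E,H \right)} = \frac{4}{5} - \frac{\frac{0}{1} + \frac{H}{5}}{5} = \frac{4}{5} - \frac{0 \cdot 1 + H \frac{1}{5}}{5} = \frac{4}{5} - \frac{0 + \frac{H}{5}}{5} = \frac{4}{5} - \frac{\frac{1}{5} H}{5} = \frac{4}{5} - \frac{H}{25}$)
$R{\left(A \right)} = 2 A$
$U{\left(N \right)} = -5$ ($U{\left(N \right)} = 1 - 6 = -5$)
$U{\left(-6 \right)} + R{\left(w{\left(2,-1 \right)} \right)} 89 = -5 + 2 \left(\frac{4}{5} - - \frac{1}{25}\right) 89 = -5 + 2 \left(\frac{4}{5} + \frac{1}{25}\right) 89 = -5 + 2 \cdot \frac{21}{25} \cdot 89 = -5 + \frac{42}{25} \cdot 89 = -5 + \frac{3738}{25} = \frac{3613}{25}$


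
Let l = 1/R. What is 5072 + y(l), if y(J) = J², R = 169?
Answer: 144861393/28561 ≈ 5072.0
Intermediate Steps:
l = 1/169 ≈ 0.0059172
5072 + y(l) = 5072 + (1/169)² = 5072 + 1/28561 = 144861393/28561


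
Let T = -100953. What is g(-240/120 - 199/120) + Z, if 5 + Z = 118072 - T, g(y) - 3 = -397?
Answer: 218626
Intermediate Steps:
g(y) = -394 (g(y) = 3 - 397 = -394)
Z = 219020 (Z = -5 + (118072 - 1*(-100953)) = -5 + (118072 + 100953) = -5 + 219025 = 219020)
g(-240/120 - 199/120) + Z = -394 + 219020 = 218626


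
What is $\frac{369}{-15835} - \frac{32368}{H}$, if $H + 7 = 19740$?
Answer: $- \frac{74261251}{44638865} \approx -1.6636$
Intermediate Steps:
$H = 19733$ ($H = -7 + 19740 = 19733$)
$\frac{369}{-15835} - \frac{32368}{H} = \frac{369}{-15835} - \frac{32368}{19733} = 369 \left(- \frac{1}{15835}\right) - \frac{4624}{2819} = - \frac{369}{15835} - \frac{4624}{2819} = - \frac{74261251}{44638865}$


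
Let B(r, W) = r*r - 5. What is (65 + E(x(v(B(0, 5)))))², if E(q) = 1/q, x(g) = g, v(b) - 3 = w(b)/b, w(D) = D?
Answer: 68121/16 ≈ 4257.6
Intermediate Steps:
B(r, W) = -5 + r² (B(r, W) = r² - 5 = -5 + r²)
v(b) = 4 (v(b) = 3 + b/b = 3 + 1 = 4)
(65 + E(x(v(B(0, 5)))))² = (65 + 1/4)² = (65 + ¼)² = (261/4)² = 68121/16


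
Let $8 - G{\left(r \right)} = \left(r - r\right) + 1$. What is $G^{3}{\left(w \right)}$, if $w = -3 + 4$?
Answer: $343$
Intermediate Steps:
$w = 1$
$G{\left(r \right)} = 7$ ($G{\left(r \right)} = 8 - \left(\left(r - r\right) + 1\right) = 8 - \left(0 + 1\right) = 8 - 1 = 7$)
$G^{3}{\left(w \right)} = 7^{3} = 343$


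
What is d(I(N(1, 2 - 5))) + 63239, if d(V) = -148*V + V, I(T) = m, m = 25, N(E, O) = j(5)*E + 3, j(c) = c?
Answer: 59564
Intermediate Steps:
N(E, O) = 3 + 5*E (N(E, O) = 5*E + 3 = 3 + 5*E)
I(T) = 25
d(V) = -147*V
d(I(N(1, 2 - 5))) + 63239 = -147*25 + 63239 = -3675 + 63239 = 59564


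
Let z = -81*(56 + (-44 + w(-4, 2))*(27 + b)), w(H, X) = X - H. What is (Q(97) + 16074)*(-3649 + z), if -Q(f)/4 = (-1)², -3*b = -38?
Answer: 1830517630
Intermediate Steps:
b = 38/3 (b = -⅓*(-38) = 38/3 ≈ 12.667)
Q(f) = -4 (Q(f) = -4*(-1)² = -4*1 = -4)
z = 117558 (z = -81*(56 + (-44 + (2 - 1*(-4)))*(27 + 38/3)) = -81*(56 + (-44 + (2 + 4))*(119/3)) = -81*(56 + (-44 + 6)*(119/3)) = -81*(56 - 38*119/3) = -81*(56 - 4522/3) = -81*(-4354/3) = 117558)
(Q(97) + 16074)*(-3649 + z) = (-4 + 16074)*(-3649 + 117558) = 16070*113909 = 1830517630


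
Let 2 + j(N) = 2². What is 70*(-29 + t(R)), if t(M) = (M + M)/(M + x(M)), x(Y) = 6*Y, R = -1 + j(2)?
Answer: -2010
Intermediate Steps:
j(N) = 2 (j(N) = -2 + 2² = -2 + 4 = 2)
R = 1 (R = -1 + 2 = 1)
t(M) = 2/7 (t(M) = (M + M)/(M + 6*M) = (2*M)/((7*M)) = (2*M)*(1/(7*M)) = 2/7)
70*(-29 + t(R)) = 70*(-29 + 2/7) = 70*(-201/7) = -2010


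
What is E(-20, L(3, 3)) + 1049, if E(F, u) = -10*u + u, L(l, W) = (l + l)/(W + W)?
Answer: 1040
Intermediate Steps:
L(l, W) = l/W (L(l, W) = (2*l)/((2*W)) = (2*l)*(1/(2*W)) = l/W)
E(F, u) = -9*u
E(-20, L(3, 3)) + 1049 = -27/3 + 1049 = -9*1 + 1049 = -9 + 1049 = 1040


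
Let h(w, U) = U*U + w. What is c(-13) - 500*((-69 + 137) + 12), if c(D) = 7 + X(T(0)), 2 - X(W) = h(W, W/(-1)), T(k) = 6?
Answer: -40033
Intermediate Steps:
h(w, U) = w + U² (h(w, U) = U² + w = w + U²)
X(W) = 2 - W - W² (X(W) = 2 - (W + (W/(-1))²) = 2 - (W + (W*(-1))²) = 2 - (W + (-W)²) = 2 - (W + W²) = 2 + (-W - W²) = 2 - W - W²)
c(D) = -33 (c(D) = 7 + (2 - 1*6 - 1*6²) = 7 + (2 - 6 - 1*36) = 7 + (2 - 6 - 36) = 7 - 40 = -33)
c(-13) - 500*((-69 + 137) + 12) = -33 - 500*((-69 + 137) + 12) = -33 - 500*(68 + 12) = -33 - 500*80 = -33 - 40000 = -40033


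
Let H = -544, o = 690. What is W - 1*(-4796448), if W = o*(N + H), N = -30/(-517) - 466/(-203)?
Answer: 464168044968/104951 ≈ 4.4227e+6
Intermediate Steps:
N = 247012/104951 (N = -30*(-1/517) - 466*(-1/203) = 30/517 + 466/203 = 247012/104951 ≈ 2.3536)
W = -39223969080/104951 (W = 690*(247012/104951 - 544) = 690*(-56846332/104951) = -39223969080/104951 ≈ -3.7374e+5)
W - 1*(-4796448) = -39223969080/104951 - 1*(-4796448) = -39223969080/104951 + 4796448 = 464168044968/104951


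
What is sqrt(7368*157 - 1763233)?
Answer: I*sqrt(606457) ≈ 778.75*I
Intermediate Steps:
sqrt(7368*157 - 1763233) = sqrt(1156776 - 1763233) = sqrt(-606457) = I*sqrt(606457)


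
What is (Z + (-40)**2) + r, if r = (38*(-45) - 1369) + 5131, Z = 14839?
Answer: 18491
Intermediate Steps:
r = 2052 (r = (-1710 - 1369) + 5131 = -3079 + 5131 = 2052)
(Z + (-40)**2) + r = (14839 + (-40)**2) + 2052 = (14839 + 1600) + 2052 = 16439 + 2052 = 18491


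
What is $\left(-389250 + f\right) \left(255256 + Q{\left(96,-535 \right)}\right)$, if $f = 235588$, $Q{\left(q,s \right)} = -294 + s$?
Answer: $-39095761674$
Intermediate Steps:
$\left(-389250 + f\right) \left(255256 + Q{\left(96,-535 \right)}\right) = \left(-389250 + 235588\right) \left(255256 - 829\right) = - 153662 \left(255256 - 829\right) = \left(-153662\right) 254427 = -39095761674$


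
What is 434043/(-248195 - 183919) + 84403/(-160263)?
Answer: -35344250417/23083961994 ≈ -1.5311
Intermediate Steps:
434043/(-248195 - 183919) + 84403/(-160263) = 434043/(-432114) + 84403*(-1/160263) = 434043*(-1/432114) - 84403/160263 = -144681/144038 - 84403/160263 = -35344250417/23083961994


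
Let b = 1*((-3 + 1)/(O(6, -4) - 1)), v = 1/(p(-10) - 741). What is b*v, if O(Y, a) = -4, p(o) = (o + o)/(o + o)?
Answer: -1/1850 ≈ -0.00054054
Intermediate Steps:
p(o) = 1 (p(o) = (2*o)/((2*o)) = (2*o)*(1/(2*o)) = 1)
v = -1/740 (v = 1/(1 - 741) = 1/(-740) = -1/740 ≈ -0.0013514)
b = ⅖ (b = 1*((-3 + 1)/(-4 - 1)) = 1*(-2/(-5)) = 1*(-2*(-⅕)) = 1*(⅖) = ⅖ ≈ 0.40000)
b*v = (⅖)*(-1/740) = -1/1850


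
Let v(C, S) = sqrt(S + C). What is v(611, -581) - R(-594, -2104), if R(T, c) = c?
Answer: 2104 + sqrt(30) ≈ 2109.5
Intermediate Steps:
v(C, S) = sqrt(C + S)
v(611, -581) - R(-594, -2104) = sqrt(611 - 581) - 1*(-2104) = sqrt(30) + 2104 = 2104 + sqrt(30)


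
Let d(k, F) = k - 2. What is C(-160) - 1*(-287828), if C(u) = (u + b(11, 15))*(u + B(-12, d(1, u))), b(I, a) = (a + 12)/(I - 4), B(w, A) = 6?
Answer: 311874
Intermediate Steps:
d(k, F) = -2 + k
b(I, a) = (12 + a)/(-4 + I)
C(u) = (6 + u)*(27/7 + u) (C(u) = (u + (12 + 15)/(-4 + 11))*(u + 6) = (u + 27/7)*(6 + u) = (27/7 + u)*(6 + u) = (6 + u)*(27/7 + u))
C(-160) - 1*(-287828) = (162/7 + (-160)² + (69/7)*(-160)) - 1*(-287828) = (162/7 + 25600 - 11040/7) + 287828 = 24046 + 287828 = 311874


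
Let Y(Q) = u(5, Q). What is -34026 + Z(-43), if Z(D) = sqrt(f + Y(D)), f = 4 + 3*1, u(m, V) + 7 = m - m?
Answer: -34026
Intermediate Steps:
u(m, V) = -7 (u(m, V) = -7 + (m - m) = -7 + 0 = -7)
f = 7 (f = 4 + 3 = 7)
Y(Q) = -7
Z(D) = 0 (Z(D) = sqrt(7 - 7) = sqrt(0) = 0)
-34026 + Z(-43) = -34026 + 0 = -34026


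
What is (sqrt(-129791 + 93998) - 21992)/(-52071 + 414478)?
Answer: -21992/362407 + 3*I*sqrt(3977)/362407 ≈ -0.060683 + 0.00052204*I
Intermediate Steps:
(sqrt(-129791 + 93998) - 21992)/(-52071 + 414478) = (sqrt(-35793) - 21992)/362407 = (3*I*sqrt(3977) - 21992)*(1/362407) = (-21992 + 3*I*sqrt(3977))*(1/362407) = -21992/362407 + 3*I*sqrt(3977)/362407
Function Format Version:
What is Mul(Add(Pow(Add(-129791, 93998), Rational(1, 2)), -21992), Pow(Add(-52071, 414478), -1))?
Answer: Add(Rational(-21992, 362407), Mul(Rational(3, 362407), I, Pow(3977, Rational(1, 2)))) ≈ Add(-0.060683, Mul(0.00052204, I))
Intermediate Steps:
Mul(Add(Pow(Add(-129791, 93998), Rational(1, 2)), -21992), Pow(Add(-52071, 414478), -1)) = Mul(Add(Pow(-35793, Rational(1, 2)), -21992), Pow(362407, -1)) = Mul(Add(Mul(3, I, Pow(3977, Rational(1, 2))), -21992), Rational(1, 362407)) = Mul(Add(-21992, Mul(3, I, Pow(3977, Rational(1, 2)))), Rational(1, 362407)) = Add(Rational(-21992, 362407), Mul(Rational(3, 362407), I, Pow(3977, Rational(1, 2))))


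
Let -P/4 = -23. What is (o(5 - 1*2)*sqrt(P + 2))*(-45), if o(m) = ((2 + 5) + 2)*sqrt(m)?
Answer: -405*sqrt(282) ≈ -6801.1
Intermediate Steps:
P = 92 (P = -4*(-23) = 92)
o(m) = 9*sqrt(m) (o(m) = (7 + 2)*sqrt(m) = 9*sqrt(m))
(o(5 - 1*2)*sqrt(P + 2))*(-45) = ((9*sqrt(5 - 1*2))*sqrt(92 + 2))*(-45) = ((9*sqrt(5 - 2))*sqrt(94))*(-45) = ((9*sqrt(3))*sqrt(94))*(-45) = (9*sqrt(282))*(-45) = -405*sqrt(282)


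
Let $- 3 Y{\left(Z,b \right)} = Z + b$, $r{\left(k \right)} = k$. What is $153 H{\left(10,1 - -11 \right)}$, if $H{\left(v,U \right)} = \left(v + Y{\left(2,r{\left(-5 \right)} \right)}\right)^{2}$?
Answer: $18513$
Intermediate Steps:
$Y{\left(Z,b \right)} = - \frac{Z}{3} - \frac{b}{3}$ ($Y{\left(Z,b \right)} = - \frac{Z + b}{3} = - \frac{Z}{3} - \frac{b}{3}$)
$H{\left(v,U \right)} = \left(1 + v\right)^{2}$ ($H{\left(v,U \right)} = \left(v - -1\right)^{2} = \left(v + \left(- \frac{2}{3} + \frac{5}{3}\right)\right)^{2} = \left(v + 1\right)^{2} = \left(1 + v\right)^{2}$)
$153 H{\left(10,1 - -11 \right)} = 153 \left(1 + 10\right)^{2} = 153 \cdot 11^{2} = 153 \cdot 121 = 18513$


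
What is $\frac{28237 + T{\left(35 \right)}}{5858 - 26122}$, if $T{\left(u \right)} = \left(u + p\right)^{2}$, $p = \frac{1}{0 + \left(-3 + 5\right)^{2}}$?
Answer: $- \frac{471673}{324224} \approx -1.4548$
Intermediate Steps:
$p = \frac{1}{4}$ ($p = \frac{1}{0 + 2^{2}} = \frac{1}{0 + 4} = \frac{1}{4} \approx 0.25$)
$T{\left(u \right)} = \left(\frac{1}{4} + u\right)^{2}$ ($T{\left(u \right)} = \left(u + \frac{1}{4}\right)^{2} = \left(\frac{1}{4} + u\right)^{2}$)
$\frac{28237 + T{\left(35 \right)}}{5858 - 26122} = \frac{28237 + \frac{\left(1 + 4 \cdot 35\right)^{2}}{16}}{5858 - 26122} = \frac{28237 + \frac{\left(1 + 140\right)^{2}}{16}}{-20264} = \left(28237 + \frac{141^{2}}{16}\right) \left(- \frac{1}{20264}\right) = \left(28237 + \frac{1}{16} \cdot 19881\right) \left(- \frac{1}{20264}\right) = \left(28237 + \frac{19881}{16}\right) \left(- \frac{1}{20264}\right) = \frac{471673}{16} \left(- \frac{1}{20264}\right) = - \frac{471673}{324224}$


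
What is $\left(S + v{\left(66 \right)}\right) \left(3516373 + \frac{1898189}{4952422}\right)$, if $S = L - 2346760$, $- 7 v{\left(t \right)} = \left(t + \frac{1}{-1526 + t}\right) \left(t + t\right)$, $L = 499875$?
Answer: $- \frac{8223107083551381362409}{1265343821} \approx -6.4987 \cdot 10^{12}$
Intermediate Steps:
$v{\left(t \right)} = - \frac{2 t \left(t + \frac{1}{-1526 + t}\right)}{7}$ ($v{\left(t \right)} = - \frac{\left(t + \frac{1}{-1526 + t}\right) \left(t + t\right)}{7} = - \frac{\left(t + \frac{1}{-1526 + t}\right) 2 t}{7} = - \frac{2 t \left(t + \frac{1}{-1526 + t}\right)}{7}$)
$S = -1846885$ ($S = 499875 - 2346760 = -1846885$)
$\left(S + v{\left(66 \right)}\right) \left(3516373 + \frac{1898189}{4952422}\right) = \left(-1846885 + \frac{2}{7} \cdot 66 \frac{1}{-1526 + 66} \left(-1 - 66^{2} + 1526 \cdot 66\right)\right) \left(3516373 + \frac{1898189}{4952422}\right) = \left(-1846885 + \frac{2}{7} \cdot 66 \frac{1}{-1460} \left(-1 - 4356 + 100716\right)\right) \left(3516373 + 1898189 \cdot \frac{1}{4952422}\right) = \left(-1846885 + \frac{2}{7} \cdot 66 \left(- \frac{1}{1460}\right) \left(-1 - 4356 + 100716\right)\right) \left(3516373 + \frac{1898189}{4952422}\right) = \left(-1846885 + \frac{2}{7} \cdot 66 \left(- \frac{1}{1460}\right) 96359\right) \frac{17414564903595}{4952422} = \left(-1846885 - \frac{3179847}{2555}\right) \frac{17414564903595}{4952422} = \left(- \frac{4721971022}{2555}\right) \frac{17414564903595}{4952422} = - \frac{8223107083551381362409}{1265343821}$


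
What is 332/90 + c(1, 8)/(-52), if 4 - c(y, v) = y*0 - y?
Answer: 8407/2340 ≈ 3.5927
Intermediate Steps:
c(y, v) = 4 + y (c(y, v) = 4 - (y*0 - y) = 4 - (0 - y) = 4 - (-1)*y = 4 + y)
332/90 + c(1, 8)/(-52) = 332/90 + (4 + 1)/(-52) = 332*(1/90) + 5*(-1/52) = 166/45 - 5/52 = 8407/2340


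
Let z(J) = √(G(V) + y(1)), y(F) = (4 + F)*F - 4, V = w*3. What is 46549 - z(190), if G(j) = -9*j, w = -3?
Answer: 46549 - √82 ≈ 46540.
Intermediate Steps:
V = -9 (V = -3*3 = -9)
y(F) = -4 + F*(4 + F) (y(F) = F*(4 + F) - 4 = -4 + F*(4 + F))
z(J) = √82 (z(J) = √(-9*(-9) + (-4 + 1² + 4*1)) = √(81 + (-4 + 1 + 4)) = √(81 + 1) = √82)
46549 - z(190) = 46549 - √82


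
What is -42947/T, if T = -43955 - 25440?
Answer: 42947/69395 ≈ 0.61888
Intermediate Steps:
T = -69395
-42947/T = -42947/(-69395) = -42947*(-1/69395) = 42947/69395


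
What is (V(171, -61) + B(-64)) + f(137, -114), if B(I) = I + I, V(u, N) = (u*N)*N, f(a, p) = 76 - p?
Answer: 636353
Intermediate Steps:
V(u, N) = u*N² (V(u, N) = (N*u)*N = u*N²)
B(I) = 2*I
(V(171, -61) + B(-64)) + f(137, -114) = (171*(-61)² + 2*(-64)) + (76 - 1*(-114)) = (171*3721 - 128) + (76 + 114) = (636291 - 128) + 190 = 636163 + 190 = 636353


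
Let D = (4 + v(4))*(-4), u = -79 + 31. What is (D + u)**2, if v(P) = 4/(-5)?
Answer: 92416/25 ≈ 3696.6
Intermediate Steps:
v(P) = -4/5 (v(P) = 4*(-1/5) = -4/5)
u = -48
D = -64/5 (D = (4 - 4/5)*(-4) = (16/5)*(-4) = -64/5 ≈ -12.800)
(D + u)**2 = (-64/5 - 48)**2 = (-304/5)**2 = 92416/25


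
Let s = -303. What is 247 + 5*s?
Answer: -1268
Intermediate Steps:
247 + 5*s = 247 + 5*(-303) = 247 - 1515 = -1268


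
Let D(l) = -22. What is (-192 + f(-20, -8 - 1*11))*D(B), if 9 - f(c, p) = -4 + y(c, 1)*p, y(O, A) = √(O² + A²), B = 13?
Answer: 3938 - 418*√401 ≈ -4432.4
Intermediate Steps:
y(O, A) = √(A² + O²)
f(c, p) = 13 - p*√(1 + c²) (f(c, p) = 9 - (-4 + √(1² + c²)*p) = 9 - (-4 + √(1 + c²)*p) = 9 - (-4 + p*√(1 + c²)) = 9 + (4 - p*√(1 + c²)) = 13 - p*√(1 + c²))
(-192 + f(-20, -8 - 1*11))*D(B) = (-192 + (13 - (-8 - 1*11)*√(1 + (-20)²)))*(-22) = (-192 + (13 - (-8 - 11)*√(1 + 400)))*(-22) = (-192 + (13 - 1*(-19)*√401))*(-22) = (-192 + (13 + 19*√401))*(-22) = (-179 + 19*√401)*(-22) = 3938 - 418*√401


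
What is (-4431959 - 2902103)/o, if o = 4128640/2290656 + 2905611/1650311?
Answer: -866403637424705406/420915477433 ≈ -2.0584e+6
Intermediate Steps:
o = 420915477433/118134212313 (o = 4128640*(1/2290656) + 2905611*(1/1650311) = 129020/71583 + 2905611/1650311 = 420915477433/118134212313 ≈ 3.5630)
(-4431959 - 2902103)/o = (-4431959 - 2902103)/(420915477433/118134212313) = -7334062*118134212313/420915477433 = -866403637424705406/420915477433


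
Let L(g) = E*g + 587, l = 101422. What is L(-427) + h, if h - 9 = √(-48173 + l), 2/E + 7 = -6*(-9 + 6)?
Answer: 5702/11 + √53249 ≈ 749.12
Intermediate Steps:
E = 2/11 (E = 2/(-7 - 6*(-9 + 6)) = 2/(-7 - 6*(-3)) = 2/(-7 + 18) = 2/11 ≈ 0.18182)
h = 9 + √53249 (h = 9 + √(-48173 + 101422) = 9 + √53249 ≈ 239.76)
L(g) = 587 + 2*g/11 (L(g) = 2*g/11 + 587 = 587 + 2*g/11)
L(-427) + h = (587 + (2/11)*(-427)) + (9 + √53249) = (587 - 854/11) + (9 + √53249) = 5603/11 + (9 + √53249) = 5702/11 + √53249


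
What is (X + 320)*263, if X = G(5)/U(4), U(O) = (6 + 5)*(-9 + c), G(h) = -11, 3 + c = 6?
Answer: 505223/6 ≈ 84204.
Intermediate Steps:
c = 3 (c = -3 + 6 = 3)
U(O) = -66 (U(O) = (6 + 5)*(-9 + 3) = 11*(-6) = -66)
X = ⅙ (X = -11/(-66) = -11*(-1/66) = ⅙ ≈ 0.16667)
(X + 320)*263 = (⅙ + 320)*263 = (1921/6)*263 = 505223/6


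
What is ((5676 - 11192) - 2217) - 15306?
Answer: -23039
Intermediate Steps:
((5676 - 11192) - 2217) - 15306 = (-5516 - 2217) - 15306 = -7733 - 15306 = -23039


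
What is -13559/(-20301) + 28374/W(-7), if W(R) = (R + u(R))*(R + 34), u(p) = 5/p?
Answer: -222909722/1644381 ≈ -135.56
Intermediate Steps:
W(R) = (34 + R)*(R + 5/R) (W(R) = (R + 5/R)*(R + 34) = (R + 5/R)*(34 + R) = (34 + R)*(R + 5/R))
-13559/(-20301) + 28374/W(-7) = -13559/(-20301) + 28374/(5 + (-7)**2 + 34*(-7) + 170/(-7)) = -13559*(-1/20301) + 28374/(5 + 49 - 238 + 170*(-1/7)) = 13559/20301 + 28374/(5 + 49 - 238 - 170/7) = 13559/20301 + 28374/(-1458/7) = 13559/20301 + 28374*(-7/1458) = 13559/20301 - 33103/243 = -222909722/1644381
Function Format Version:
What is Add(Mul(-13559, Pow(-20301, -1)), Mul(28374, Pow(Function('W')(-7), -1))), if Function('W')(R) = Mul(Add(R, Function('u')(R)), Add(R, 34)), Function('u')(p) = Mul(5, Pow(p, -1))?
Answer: Rational(-222909722, 1644381) ≈ -135.56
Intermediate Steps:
Function('W')(R) = Mul(Add(34, R), Add(R, Mul(5, Pow(R, -1)))) (Function('W')(R) = Mul(Add(R, Mul(5, Pow(R, -1))), Add(R, 34)) = Mul(Add(R, Mul(5, Pow(R, -1))), Add(34, R)) = Mul(Add(34, R), Add(R, Mul(5, Pow(R, -1)))))
Add(Mul(-13559, Pow(-20301, -1)), Mul(28374, Pow(Function('W')(-7), -1))) = Add(Mul(-13559, Pow(-20301, -1)), Mul(28374, Pow(Add(5, Pow(-7, 2), Mul(34, -7), Mul(170, Pow(-7, -1))), -1))) = Add(Mul(-13559, Rational(-1, 20301)), Mul(28374, Pow(Add(5, 49, -238, Mul(170, Rational(-1, 7))), -1))) = Add(Rational(13559, 20301), Mul(28374, Pow(Add(5, 49, -238, Rational(-170, 7)), -1))) = Add(Rational(13559, 20301), Mul(28374, Pow(Rational(-1458, 7), -1))) = Add(Rational(13559, 20301), Mul(28374, Rational(-7, 1458))) = Add(Rational(13559, 20301), Rational(-33103, 243)) = Rational(-222909722, 1644381)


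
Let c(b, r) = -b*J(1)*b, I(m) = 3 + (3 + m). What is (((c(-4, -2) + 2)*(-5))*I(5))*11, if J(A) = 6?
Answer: 56870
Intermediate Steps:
I(m) = 6 + m
c(b, r) = -6*b² (c(b, r) = -b*6*b = -6*b*b = -6*b²)
(((c(-4, -2) + 2)*(-5))*I(5))*11 = (((-6*(-4)² + 2)*(-5))*(6 + 5))*11 = (((-6*16 + 2)*(-5))*11)*11 = (((-96 + 2)*(-5))*11)*11 = (-94*(-5)*11)*11 = (470*11)*11 = 5170*11 = 56870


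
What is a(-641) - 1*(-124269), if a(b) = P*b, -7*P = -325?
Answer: 661558/7 ≈ 94508.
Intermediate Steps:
P = 325/7 (P = -⅐*(-325) = 325/7 ≈ 46.429)
a(b) = 325*b/7
a(-641) - 1*(-124269) = (325/7)*(-641) - 1*(-124269) = -208325/7 + 124269 = 661558/7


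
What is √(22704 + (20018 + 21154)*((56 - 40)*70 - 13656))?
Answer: 4*I*√32256843 ≈ 22718.0*I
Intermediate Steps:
√(22704 + (20018 + 21154)*((56 - 40)*70 - 13656)) = √(22704 + 41172*(16*70 - 13656)) = √(22704 + 41172*(1120 - 13656)) = √(22704 + 41172*(-12536)) = √(22704 - 516132192) = √(-516109488) = 4*I*√32256843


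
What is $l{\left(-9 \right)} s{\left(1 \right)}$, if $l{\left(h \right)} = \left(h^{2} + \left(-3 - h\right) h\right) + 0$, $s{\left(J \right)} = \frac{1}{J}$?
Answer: $27$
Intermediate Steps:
$l{\left(h \right)} = h^{2} + h \left(-3 - h\right)$ ($l{\left(h \right)} = \left(h^{2} + h \left(-3 - h\right)\right) + 0 = h^{2} + h \left(-3 - h\right)$)
$l{\left(-9 \right)} s{\left(1 \right)} = \frac{\left(-3\right) \left(-9\right)}{1} = 27 \cdot 1 = 27$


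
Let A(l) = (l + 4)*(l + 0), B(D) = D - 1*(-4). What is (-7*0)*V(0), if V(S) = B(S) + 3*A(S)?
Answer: 0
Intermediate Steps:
B(D) = 4 + D (B(D) = D + 4 = 4 + D)
A(l) = l*(4 + l) (A(l) = (4 + l)*l = l*(4 + l))
V(S) = 4 + S + 3*S*(4 + S) (V(S) = (4 + S) + 3*(S*(4 + S)) = (4 + S) + 3*S*(4 + S) = 4 + S + 3*S*(4 + S))
(-7*0)*V(0) = (-7*0)*(4 + 0 + 3*0*(4 + 0)) = 0*(4 + 0 + 3*0*4) = 0*(4 + 0 + 0) = 0*4 = 0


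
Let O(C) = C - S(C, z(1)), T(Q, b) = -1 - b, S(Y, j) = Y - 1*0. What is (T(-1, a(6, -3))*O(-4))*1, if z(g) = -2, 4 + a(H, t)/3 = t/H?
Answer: 0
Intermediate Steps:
a(H, t) = -12 + 3*t/H (a(H, t) = -12 + 3*(t/H) = -12 + 3*t/H)
S(Y, j) = Y (S(Y, j) = Y + 0 = Y)
O(C) = 0 (O(C) = C - C = 0)
(T(-1, a(6, -3))*O(-4))*1 = ((-1 - (-12 + 3*(-3)/6))*0)*1 = ((-1 - (-12 + 3*(-3)*(⅙)))*0)*1 = ((-1 - (-12 - 3/2))*0)*1 = ((-1 - 1*(-27/2))*0)*1 = ((-1 + 27/2)*0)*1 = ((25/2)*0)*1 = 0*1 = 0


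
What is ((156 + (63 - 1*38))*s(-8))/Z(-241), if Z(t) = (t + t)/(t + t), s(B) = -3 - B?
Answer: 905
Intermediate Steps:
Z(t) = 1 (Z(t) = (2*t)/((2*t)) = (2*t)*(1/(2*t)) = 1)
((156 + (63 - 1*38))*s(-8))/Z(-241) = ((156 + (63 - 1*38))*(-3 - 1*(-8)))/1 = ((156 + (63 - 38))*(-3 + 8))*1 = ((156 + 25)*5)*1 = (181*5)*1 = 905*1 = 905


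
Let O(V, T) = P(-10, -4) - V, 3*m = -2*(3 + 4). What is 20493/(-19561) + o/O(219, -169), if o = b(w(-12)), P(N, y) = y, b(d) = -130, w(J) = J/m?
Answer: -2027009/4362103 ≈ -0.46469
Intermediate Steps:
m = -14/3 (m = (-2*(3 + 4))/3 = (-2*7)/3 = (⅓)*(-14) = -14/3 ≈ -4.6667)
w(J) = -3*J/14 (w(J) = J/(-14/3) = J*(-3/14) = -3*J/14)
o = -130
O(V, T) = -4 - V
20493/(-19561) + o/O(219, -169) = 20493/(-19561) - 130/(-4 - 1*219) = 20493*(-1/19561) - 130/(-4 - 219) = -20493/19561 - 130/(-223) = -20493/19561 - 130*(-1/223) = -20493/19561 + 130/223 = -2027009/4362103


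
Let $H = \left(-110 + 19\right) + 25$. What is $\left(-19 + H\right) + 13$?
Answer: $-72$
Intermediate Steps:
$H = -66$ ($H = -91 + 25 = -66$)
$\left(-19 + H\right) + 13 = \left(-19 - 66\right) + 13 = -85 + 13 = -72$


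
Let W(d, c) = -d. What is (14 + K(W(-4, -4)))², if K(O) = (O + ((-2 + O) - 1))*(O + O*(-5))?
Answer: 4356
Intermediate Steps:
K(O) = -4*O*(-3 + 2*O) (K(O) = (O + (-3 + O))*(O - 5*O) = (-3 + 2*O)*(-4*O) = -4*O*(-3 + 2*O))
(14 + K(W(-4, -4)))² = (14 + 4*(-1*(-4))*(3 - (-2)*(-4)))² = (14 + 4*4*(3 - 2*4))² = (14 + 4*4*(3 - 8))² = (14 + 4*4*(-5))² = (14 - 80)² = (-66)² = 4356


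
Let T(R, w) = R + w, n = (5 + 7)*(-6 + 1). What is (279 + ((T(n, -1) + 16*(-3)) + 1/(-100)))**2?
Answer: 288966001/10000 ≈ 28897.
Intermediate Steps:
n = -60 (n = 12*(-5) = -60)
(279 + ((T(n, -1) + 16*(-3)) + 1/(-100)))**2 = (279 + (((-60 - 1) + 16*(-3)) + 1/(-100)))**2 = (279 + ((-61 - 48) - 1/100))**2 = (279 + (-109 - 1/100))**2 = (279 - 10901/100)**2 = (16999/100)**2 = 288966001/10000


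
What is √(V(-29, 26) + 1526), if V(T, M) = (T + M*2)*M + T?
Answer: √2095 ≈ 45.771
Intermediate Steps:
V(T, M) = T + M*(T + 2*M) (V(T, M) = (T + 2*M)*M + T = M*(T + 2*M) + T = T + M*(T + 2*M))
√(V(-29, 26) + 1526) = √((-29 + 2*26² + 26*(-29)) + 1526) = √((-29 + 2*676 - 754) + 1526) = √((-29 + 1352 - 754) + 1526) = √(569 + 1526) = √2095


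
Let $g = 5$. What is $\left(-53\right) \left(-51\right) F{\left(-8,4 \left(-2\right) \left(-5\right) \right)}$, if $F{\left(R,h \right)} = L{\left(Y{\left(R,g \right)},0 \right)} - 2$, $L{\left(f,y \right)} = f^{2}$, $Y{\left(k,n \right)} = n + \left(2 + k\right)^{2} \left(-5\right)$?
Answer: $82773969$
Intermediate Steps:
$Y{\left(k,n \right)} = n - 5 \left(2 + k\right)^{2}$
$F{\left(R,h \right)} = -2 + \left(5 - 5 \left(2 + R\right)^{2}\right)^{2}$ ($F{\left(R,h \right)} = \left(5 - 5 \left(2 + R\right)^{2}\right)^{2} - 2 = -2 + \left(5 - 5 \left(2 + R\right)^{2}\right)^{2}$)
$\left(-53\right) \left(-51\right) F{\left(-8,4 \left(-2\right) \left(-5\right) \right)} = \left(-53\right) \left(-51\right) \left(-2 + 25 \left(-1 + \left(2 - 8\right)^{2}\right)^{2}\right) = 2703 \left(-2 + 25 \left(-1 + \left(-6\right)^{2}\right)^{2}\right) = 2703 \left(-2 + 25 \left(-1 + 36\right)^{2}\right) = 2703 \left(-2 + 25 \cdot 35^{2}\right) = 2703 \left(-2 + 25 \cdot 1225\right) = 2703 \left(-2 + 30625\right) = 2703 \cdot 30623 = 82773969$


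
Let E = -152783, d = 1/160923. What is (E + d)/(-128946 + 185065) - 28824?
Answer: -260329456112396/9030837837 ≈ -28827.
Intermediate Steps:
d = 1/160923 ≈ 6.2142e-6
(E + d)/(-128946 + 185065) - 28824 = (-152783 + 1/160923)/(-128946 + 185065) - 28824 = -24586298708/160923/56119 - 28824 = -24586298708/160923*1/56119 - 28824 = -24586298708/9030837837 - 28824 = -260329456112396/9030837837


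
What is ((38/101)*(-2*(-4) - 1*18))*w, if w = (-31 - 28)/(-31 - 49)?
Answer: -1121/404 ≈ -2.7748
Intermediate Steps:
w = 59/80 (w = -59/(-80) = -59*(-1/80) = 59/80 ≈ 0.73750)
((38/101)*(-2*(-4) - 1*18))*w = ((38/101)*(-2*(-4) - 1*18))*(59/80) = ((38*(1/101))*(8 - 18))*(59/80) = ((38/101)*(-10))*(59/80) = -380/101*59/80 = -1121/404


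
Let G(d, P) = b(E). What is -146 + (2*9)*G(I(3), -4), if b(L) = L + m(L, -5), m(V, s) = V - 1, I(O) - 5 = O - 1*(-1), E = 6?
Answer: 52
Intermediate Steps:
I(O) = 6 + O (I(O) = 5 + (O - 1*(-1)) = 5 + (O + 1) = 5 + (1 + O) = 6 + O)
m(V, s) = -1 + V
b(L) = -1 + 2*L (b(L) = L + (-1 + L) = -1 + 2*L)
G(d, P) = 11 (G(d, P) = -1 + 2*6 = -1 + 12 = 11)
-146 + (2*9)*G(I(3), -4) = -146 + (2*9)*11 = -146 + 18*11 = -146 + 198 = 52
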